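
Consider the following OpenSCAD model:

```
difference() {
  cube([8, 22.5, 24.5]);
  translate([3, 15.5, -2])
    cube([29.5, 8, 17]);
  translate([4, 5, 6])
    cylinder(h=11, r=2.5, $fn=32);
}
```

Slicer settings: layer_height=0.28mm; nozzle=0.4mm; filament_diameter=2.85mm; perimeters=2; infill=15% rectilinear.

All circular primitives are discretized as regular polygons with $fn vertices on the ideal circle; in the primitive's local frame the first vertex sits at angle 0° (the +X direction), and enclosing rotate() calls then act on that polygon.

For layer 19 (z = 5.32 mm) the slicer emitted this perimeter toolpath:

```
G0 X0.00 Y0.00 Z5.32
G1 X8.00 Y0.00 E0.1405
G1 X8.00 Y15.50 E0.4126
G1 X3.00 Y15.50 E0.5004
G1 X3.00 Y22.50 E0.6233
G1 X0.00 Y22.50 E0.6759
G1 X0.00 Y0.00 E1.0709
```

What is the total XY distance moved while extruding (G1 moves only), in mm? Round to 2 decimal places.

61.00 mm

Sum the Euclidean lengths of each G1 segment: total = 61.00 mm.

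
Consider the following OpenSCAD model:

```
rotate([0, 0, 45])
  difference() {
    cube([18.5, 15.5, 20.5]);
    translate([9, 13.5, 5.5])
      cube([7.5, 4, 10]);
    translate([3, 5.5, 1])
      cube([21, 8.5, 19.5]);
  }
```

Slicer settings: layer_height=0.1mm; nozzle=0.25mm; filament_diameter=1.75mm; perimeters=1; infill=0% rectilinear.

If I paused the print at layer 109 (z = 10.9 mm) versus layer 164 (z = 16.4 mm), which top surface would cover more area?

Layer 109 (z = 10.9): the cube is present — its section is the full 18.5×15.5 rectangle (area 286.75 mm²); the 7.5×4 cube at (9, 13.5) contributes its full rectangle (area 30.00 mm²); the 21×8.5 cube at (3, 5.5) contributes its full rectangle (area 178.50 mm²); Taking the first minus the rest: starting from the 18.5×15.5 cube (286.75 mm²), the 7.5×4 cube at (9, 13.5) partially overlaps it — only the 15.00 mm² overlap (of its 30.00 mm²) is removed, clipping the outline; the 21×8.5 cube at (3, 5.5) partially overlaps it — only the 128.00 mm² overlap (of its 178.50 mm²) is removed, clipping the outline — area = 143.75 mm²; (rotated 45° about Z; rotation is an isometry so areas/perimeters/island counts are preserved). So its area = 143.75 mm². Layer 164 (z = 16.4): the cube is present — its section is the full 18.5×15.5 rectangle (area 286.75 mm²); the cube at (9, 13.5) is absent (z outside [5.5, 15.5]); the 21×8.5 cube at (3, 5.5) contributes its full rectangle (area 178.50 mm²); Subtracting the remaining from the first: starting from the 18.5×15.5 cube (286.75 mm²), the 21×8.5 cube at (3, 5.5) partially overlaps it — only the 131.75 mm² overlap (of its 178.50 mm²) is removed, clipping the outline — area = 155.00 mm²; (rotated 45° about Z; rotation is an isometry so areas/perimeters/island counts are preserved). So its area = 155.00 mm². Layer 164 is larger (155.00 vs 143.75 mm²).

layer 164 (z = 16.4 mm)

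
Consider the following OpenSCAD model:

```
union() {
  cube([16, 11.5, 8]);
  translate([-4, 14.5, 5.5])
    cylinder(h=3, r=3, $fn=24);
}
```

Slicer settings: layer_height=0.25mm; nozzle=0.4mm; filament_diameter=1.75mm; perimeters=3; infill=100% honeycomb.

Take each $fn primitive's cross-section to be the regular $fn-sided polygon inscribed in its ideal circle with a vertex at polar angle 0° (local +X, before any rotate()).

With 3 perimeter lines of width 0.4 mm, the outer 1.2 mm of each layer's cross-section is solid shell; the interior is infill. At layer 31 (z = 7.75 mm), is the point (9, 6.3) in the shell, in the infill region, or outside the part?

At z = 7.75 mm: the cube is present — its section is the full 16×11.5 rectangle; the cylinder at (-4, 14.5): section is a regular 24-gon, circumradius r=3; Taking the union: the 2 present regions are separate (no shared area or edge), so areas and boundary lengths simply add and each stays a separate island — 2 connected regions. Overall, the cross-section has 2 separate islands. The nearest boundary edge runs (0.00, 11.50)→(16.00, 11.50); distance from the point to it = 5.20 mm. (Shell/infill is judged within the island containing the point — the largest one.) The point is inside the cross-section and 5.20 mm from the nearest boundary — more than the 1.2 mm shell width (3 × 0.4), so it's in the infill interior.

infill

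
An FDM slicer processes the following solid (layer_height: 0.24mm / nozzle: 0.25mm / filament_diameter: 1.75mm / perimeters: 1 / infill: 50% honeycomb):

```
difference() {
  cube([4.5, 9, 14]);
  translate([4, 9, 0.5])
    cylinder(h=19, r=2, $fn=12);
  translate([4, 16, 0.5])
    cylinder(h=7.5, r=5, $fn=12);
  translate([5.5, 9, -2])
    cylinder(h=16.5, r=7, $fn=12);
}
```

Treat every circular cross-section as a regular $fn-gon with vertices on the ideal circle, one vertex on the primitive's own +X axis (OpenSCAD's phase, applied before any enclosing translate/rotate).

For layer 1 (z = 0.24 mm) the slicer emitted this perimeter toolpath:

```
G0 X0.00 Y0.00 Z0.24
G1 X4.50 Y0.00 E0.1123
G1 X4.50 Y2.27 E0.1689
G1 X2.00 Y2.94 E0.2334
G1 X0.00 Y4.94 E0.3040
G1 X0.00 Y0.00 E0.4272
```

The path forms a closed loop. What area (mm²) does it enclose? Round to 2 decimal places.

14.39 mm²

Apply the shoelace formula to the sequence of (X, Y) vertices; enclosed area = 14.39 mm².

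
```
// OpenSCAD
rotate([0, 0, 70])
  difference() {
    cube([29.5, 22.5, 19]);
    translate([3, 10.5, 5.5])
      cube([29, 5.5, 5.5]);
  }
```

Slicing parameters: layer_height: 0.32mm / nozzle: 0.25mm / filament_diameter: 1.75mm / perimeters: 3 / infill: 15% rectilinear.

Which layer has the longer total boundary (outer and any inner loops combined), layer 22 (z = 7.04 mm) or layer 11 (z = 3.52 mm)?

layer 22 (z = 7.04 mm)

Layer 22 (z = 7.04): the 29.5×22.5 cube contributes its full rectangle (perimeter 104.00 mm); the cube at (3, 10.5) (footprint 29×5.5) is included at this height (perimeter 69.00 mm); After the difference (first − rest): starting from the 29.5×22.5 cube, the 29×5.5 cube at (3, 10.5) partially overlaps it — only the 145.75 mm² overlap (of its 159.50 mm²) is removed, clipping the outline — boundary = 157.00 mm; (rotated 70° about Z; rotation is an isometry so areas/perimeters/island counts are preserved). So its perimeter = 157.00 mm. Layer 11 (z = 3.52): the cube is present — its section is the full 29.5×22.5 rectangle (perimeter 104.00 mm); the cube at (3, 10.5) is absent (z outside [5.5, 11]); Subtracting the remaining from the first: none of the subtracted shapes is present at this height, so the 29.5×22.5 cube is unchanged — boundary = 104.00 mm; (whole slice rotated 70° about Z — lengths, areas and connectivity unchanged). So its perimeter = 104.00 mm. Layer 22 is larger (157.00 vs 104.00 mm).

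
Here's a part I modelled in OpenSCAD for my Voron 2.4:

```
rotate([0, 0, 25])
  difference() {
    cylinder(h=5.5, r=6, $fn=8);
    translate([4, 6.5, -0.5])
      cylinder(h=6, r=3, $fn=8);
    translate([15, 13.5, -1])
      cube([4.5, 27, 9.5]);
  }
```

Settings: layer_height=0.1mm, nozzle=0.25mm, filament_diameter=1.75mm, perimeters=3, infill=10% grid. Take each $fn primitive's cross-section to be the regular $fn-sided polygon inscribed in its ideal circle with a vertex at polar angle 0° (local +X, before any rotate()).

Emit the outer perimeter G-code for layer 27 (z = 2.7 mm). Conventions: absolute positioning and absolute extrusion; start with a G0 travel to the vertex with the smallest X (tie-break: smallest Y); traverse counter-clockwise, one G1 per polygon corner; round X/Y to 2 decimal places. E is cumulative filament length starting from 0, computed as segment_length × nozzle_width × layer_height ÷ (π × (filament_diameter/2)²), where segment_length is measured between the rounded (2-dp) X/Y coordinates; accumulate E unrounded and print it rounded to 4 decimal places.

G0 X-5.64 Y2.05 Z2.70
G1 X-5.44 Y-2.54 E0.0478
G1 X-2.05 Y-5.64 E0.0955
G1 X2.54 Y-5.44 E0.1433
G1 X5.64 Y-2.05 E0.1910
G1 X5.44 Y2.54 E0.2388
G1 X2.49 Y5.24 E0.2803
G1 X2.15 Y4.86 E0.2856
G1 X-0.15 Y4.76 E0.3095
G1 X-0.96 Y5.51 E0.3210
G1 X-2.54 Y5.44 E0.3375
G1 X-5.64 Y2.05 E0.3852

At z = 2.7 mm: the r=6 cylinder gives a regular 8-gon of circumradius 6 (constant along its height); the r=3 cylinder at (4, 6.5) contributes a regular 8-gon of circumradius 3; the cube at (15, 13.5) (footprint 4.5×27) is included at this height; Subtracting the remaining from the first: starting from the r=6 cylinder, the r=3 cylinder at (4, 6.5) partially overlaps it — only the 2.22 mm² overlap (of its 25.46 mm²) is removed, clipping the outline; the 4.5×27 cube at (15, 13.5) misses the remaining region (no effect) — 1 connected region; (whole slice rotated 25° about Z — lengths, areas and connectivity unchanged). The outline is a single polygon with 11 vertices. Extrusion per mm of travel: 0.25 × 0.1 / (π × 0.875²) = 0.010394. Accumulating E over each segment gives final E = 0.3852.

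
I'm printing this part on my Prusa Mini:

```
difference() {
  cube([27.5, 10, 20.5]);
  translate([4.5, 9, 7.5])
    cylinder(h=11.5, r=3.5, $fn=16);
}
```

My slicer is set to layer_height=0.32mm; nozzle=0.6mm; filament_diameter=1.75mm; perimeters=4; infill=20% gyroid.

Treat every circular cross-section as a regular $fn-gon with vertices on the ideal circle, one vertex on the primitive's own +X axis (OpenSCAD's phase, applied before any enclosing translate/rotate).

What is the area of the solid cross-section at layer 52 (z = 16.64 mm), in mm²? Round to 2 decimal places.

At z = 16.64 mm: the cube (footprint 27.5×10) is included at this height (area 275.00 mm²); the r=3.5 cylinder at (4.5, 9) contributes a regular 16-gon of circumradius 3.5 (area = (16/2)·3.500²·sin(360°/16) = 37.50 mm²); After the difference (first − rest): starting from the 27.5×10 cube (275.00 mm²), the r=3.5 cylinder at (4.5, 9) partially overlaps it — only the 25.55 mm² overlap (of its 37.50 mm²) is removed, clipping the outline — area = 249.45 mm². Overall, the cross-section is a single solid region. Net area = 249.45 mm².

249.45 mm²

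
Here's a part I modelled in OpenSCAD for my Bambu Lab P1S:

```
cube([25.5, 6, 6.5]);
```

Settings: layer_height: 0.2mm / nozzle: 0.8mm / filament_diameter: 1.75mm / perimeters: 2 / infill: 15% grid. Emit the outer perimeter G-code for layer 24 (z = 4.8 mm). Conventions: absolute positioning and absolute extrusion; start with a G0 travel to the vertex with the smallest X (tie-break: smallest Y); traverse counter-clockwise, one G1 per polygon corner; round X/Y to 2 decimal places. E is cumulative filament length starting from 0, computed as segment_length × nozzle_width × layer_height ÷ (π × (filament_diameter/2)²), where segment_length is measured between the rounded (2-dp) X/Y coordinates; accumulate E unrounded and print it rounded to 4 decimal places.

G0 X0.00 Y0.00 Z4.80
G1 X25.50 Y0.00 E1.6963
G1 X25.50 Y6.00 E2.0954
G1 X0.00 Y6.00 E3.7917
G1 X0.00 Y0.00 E4.1908

At z = 4.8 mm: the 25.5×6 cube contributes its full rectangle. The outline is a single polygon with 4 vertices. Extrusion per mm of travel: 0.8 × 0.2 / (π × 0.875²) = 0.066520. Accumulating E over each segment gives final E = 4.1908.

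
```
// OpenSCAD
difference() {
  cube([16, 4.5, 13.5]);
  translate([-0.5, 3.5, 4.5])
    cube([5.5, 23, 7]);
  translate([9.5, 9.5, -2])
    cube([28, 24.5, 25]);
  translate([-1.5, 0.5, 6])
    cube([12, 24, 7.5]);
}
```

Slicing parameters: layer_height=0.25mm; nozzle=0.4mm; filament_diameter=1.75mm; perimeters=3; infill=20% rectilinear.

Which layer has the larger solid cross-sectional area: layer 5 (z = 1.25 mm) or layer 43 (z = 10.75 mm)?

layer 5 (z = 1.25 mm)

Layer 5 (z = 1.25): the cube (footprint 16×4.5) is included at this height (area 72.00 mm²); the cube at (-0.5, 3.5) is not intersected at this z (z outside [4.5, 11.5]); the cube at (9.5, 9.5) is present — its section is the full 28×24.5 rectangle (area 686.00 mm²); the cube at (-1.5, 0.5) does not reach this height (z outside [6, 13.5]); Taking the first minus the rest: starting from the 16×4.5 cube (72.00 mm²), the 28×24.5 cube at (9.5, 9.5) misses the remaining region (no effect) — area = 72.00 mm². So its area = 72.00 mm². Layer 43 (z = 10.75): the 16×4.5 cube contributes its full rectangle (area 72.00 mm²); the cube at (-0.5, 3.5) (footprint 5.5×23) is included at this height (area 126.50 mm²); the cube at (9.5, 9.5) is present — its section is the full 28×24.5 rectangle (area 686.00 mm²); the cube at (-1.5, 0.5) is present — its section is the full 12×24 rectangle (area 288.00 mm²); Subtracting the remaining from the first: starting from the 16×4.5 cube (72.00 mm²), the 5.5×23 cube at (-0.5, 3.5) partially overlaps it — only the 5.00 mm² overlap (of its 126.50 mm²) is removed, clipping the outline; the 28×24.5 cube at (9.5, 9.5) misses the remaining region (no effect); the 12×24 cube at (-1.5, 0.5) partially overlaps it — only the 37.00 mm² overlap (of its 288.00 mm²) is removed, clipping the outline — area = 30.00 mm². So its area = 30.00 mm². Layer 5 is larger (72.00 vs 30.00 mm²).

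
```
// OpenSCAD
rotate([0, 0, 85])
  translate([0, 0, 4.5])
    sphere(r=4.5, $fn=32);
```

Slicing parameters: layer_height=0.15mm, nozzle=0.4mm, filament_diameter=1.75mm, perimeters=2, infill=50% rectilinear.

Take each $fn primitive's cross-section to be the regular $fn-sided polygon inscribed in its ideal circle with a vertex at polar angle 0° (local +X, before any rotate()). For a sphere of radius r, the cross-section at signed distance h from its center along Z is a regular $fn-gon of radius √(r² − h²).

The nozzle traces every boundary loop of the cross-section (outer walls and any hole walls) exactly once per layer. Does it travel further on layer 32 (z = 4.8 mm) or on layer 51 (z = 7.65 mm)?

layer 32 (z = 4.8 mm)

Layer 32 (z = 4.8): the r=4.5 sphere contributes a regular 32-gon of circumradius √(4.5²−0.3²) = 4.490 (perimeter = 2·32·4.490·sin(180°/32) = 28.17 mm); (whole slice rotated 85° about Z — lengths, areas and connectivity unchanged). So its perimeter = 28.17 mm. Layer 51 (z = 7.65): the r=4.5 sphere contributes a regular 32-gon of circumradius √(4.5²−3.15²) = 3.214 (perimeter = 2·32·3.214·sin(180°/32) = 20.16 mm); (rotated 85° about Z; rotation is an isometry so areas/perimeters/island counts are preserved). So its perimeter = 20.16 mm. Layer 32 is larger (28.17 vs 20.16 mm).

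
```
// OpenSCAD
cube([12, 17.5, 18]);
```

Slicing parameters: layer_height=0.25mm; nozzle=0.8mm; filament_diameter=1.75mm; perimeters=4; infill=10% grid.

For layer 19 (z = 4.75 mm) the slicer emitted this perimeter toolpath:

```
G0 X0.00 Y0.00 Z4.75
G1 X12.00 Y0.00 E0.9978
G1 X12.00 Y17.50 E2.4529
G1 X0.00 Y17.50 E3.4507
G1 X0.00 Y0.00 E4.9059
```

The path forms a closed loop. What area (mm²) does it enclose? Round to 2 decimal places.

210.00 mm²

Apply the shoelace formula to the sequence of (X, Y) vertices; enclosed area = 210.00 mm².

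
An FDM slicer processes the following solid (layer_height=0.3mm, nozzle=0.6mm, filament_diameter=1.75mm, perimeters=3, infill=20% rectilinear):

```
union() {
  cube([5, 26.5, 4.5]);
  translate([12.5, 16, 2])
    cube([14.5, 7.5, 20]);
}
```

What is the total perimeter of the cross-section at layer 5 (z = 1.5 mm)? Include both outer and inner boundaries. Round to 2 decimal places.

63.00 mm

At z = 1.5 mm: the 5×26.5 cube contributes its full rectangle (perimeter 63.00 mm); the cube at (12.5, 16) does not reach this height (z outside [2, 22]); Taking the union: only the 5×26.5 cube is present, so the union is just that shape — boundary = 63.00 mm. Overall, the cross-section is a single solid region. Total boundary length (outer) = 63.00 mm.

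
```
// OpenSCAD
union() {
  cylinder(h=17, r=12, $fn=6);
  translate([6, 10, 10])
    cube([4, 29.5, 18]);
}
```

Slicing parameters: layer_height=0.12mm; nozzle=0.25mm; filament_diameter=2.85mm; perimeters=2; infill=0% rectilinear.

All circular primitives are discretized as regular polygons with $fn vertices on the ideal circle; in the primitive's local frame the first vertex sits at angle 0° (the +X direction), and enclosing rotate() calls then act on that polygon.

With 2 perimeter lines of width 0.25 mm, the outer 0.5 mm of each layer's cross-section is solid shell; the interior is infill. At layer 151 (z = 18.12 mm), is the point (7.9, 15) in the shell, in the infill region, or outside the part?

infill

At z = 18.12 mm: the cylinder does not reach this height (z outside [0, 17]); the 4×29.5 cube at (6, 10) contributes its full rectangle; Combining (union): only the 4×29.5 cube at (6, 10) is present, so the union is just that shape — 1 connected region. Overall, the cross-section is a single solid region. The nearest boundary edge runs (6.00, 39.50)→(6.00, 10.00); distance from the point to it = 1.90 mm. The point is inside the cross-section and 1.90 mm from the nearest boundary — more than the 0.5 mm shell width (2 × 0.25), so it's in the infill interior.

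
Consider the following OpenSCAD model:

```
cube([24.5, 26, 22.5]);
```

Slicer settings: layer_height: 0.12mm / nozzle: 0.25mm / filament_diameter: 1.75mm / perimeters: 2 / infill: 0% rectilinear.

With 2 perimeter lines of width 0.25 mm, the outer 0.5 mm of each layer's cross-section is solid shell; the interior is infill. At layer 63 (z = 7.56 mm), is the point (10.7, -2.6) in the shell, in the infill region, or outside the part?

outside

At z = 7.56 mm: the cube is present — its section is the full 24.5×26 rectangle. Overall, the cross-section is a single solid region. The nearest boundary edge runs (0.00, 0.00)→(24.50, 0.00); distance from the point to it = 2.60 mm. The point is not inside any of the regions above, so it lies outside the cross-section (2.60 mm from the nearest boundary).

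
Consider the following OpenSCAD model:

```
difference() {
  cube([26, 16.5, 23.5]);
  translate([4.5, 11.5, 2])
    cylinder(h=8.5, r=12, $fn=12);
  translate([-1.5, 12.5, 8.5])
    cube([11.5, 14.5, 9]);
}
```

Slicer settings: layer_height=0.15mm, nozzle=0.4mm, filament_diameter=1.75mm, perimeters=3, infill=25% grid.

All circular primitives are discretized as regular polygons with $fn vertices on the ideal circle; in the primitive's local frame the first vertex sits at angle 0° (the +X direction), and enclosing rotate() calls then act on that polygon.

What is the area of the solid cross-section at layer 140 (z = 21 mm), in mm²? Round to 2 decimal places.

At z = 21 mm: the cube is present — its section is the full 26×16.5 rectangle (area 429.00 mm²); the cylinder at (4.5, 11.5) is absent (z outside [2, 10.5]); the cube at (-1.5, 12.5) is absent (z outside [8.5, 17.5]); After the difference (first − rest): none of the subtracted shapes is present at this height, so the 26×16.5 cube is unchanged — area = 429.00 mm². Overall, the cross-section is a single solid region. Net area = 429.00 mm².

429.00 mm²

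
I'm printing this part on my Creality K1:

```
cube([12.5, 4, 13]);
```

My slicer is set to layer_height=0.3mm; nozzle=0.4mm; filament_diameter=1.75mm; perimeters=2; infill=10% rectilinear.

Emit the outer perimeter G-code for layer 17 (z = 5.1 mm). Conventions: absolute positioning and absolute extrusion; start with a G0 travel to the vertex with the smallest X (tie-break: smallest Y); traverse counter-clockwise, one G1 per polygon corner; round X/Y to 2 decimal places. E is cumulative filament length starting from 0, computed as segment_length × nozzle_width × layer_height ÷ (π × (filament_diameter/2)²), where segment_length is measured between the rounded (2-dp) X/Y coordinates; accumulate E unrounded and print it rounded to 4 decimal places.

G0 X0.00 Y0.00 Z5.10
G1 X12.50 Y0.00 E0.6236
G1 X12.50 Y4.00 E0.8232
G1 X0.00 Y4.00 E1.4468
G1 X0.00 Y0.00 E1.6464

At z = 5.1 mm: the cube (footprint 12.5×4) is included at this height. The outline is a single polygon with 4 vertices. Extrusion per mm of travel: 0.4 × 0.3 / (π × 0.875²) = 0.049890. Accumulating E over each segment gives final E = 1.6464.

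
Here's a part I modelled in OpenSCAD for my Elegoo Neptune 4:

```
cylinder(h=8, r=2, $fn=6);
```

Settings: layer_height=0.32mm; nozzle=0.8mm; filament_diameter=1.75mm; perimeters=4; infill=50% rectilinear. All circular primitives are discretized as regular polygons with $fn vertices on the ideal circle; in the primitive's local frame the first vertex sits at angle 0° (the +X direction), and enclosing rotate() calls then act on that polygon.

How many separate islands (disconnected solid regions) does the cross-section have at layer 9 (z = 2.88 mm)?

1

At z = 2.88 mm: the cylinder: section is a regular 6-gon, circumradius r=2. Overall, the cross-section is a single solid region. Island count = 1.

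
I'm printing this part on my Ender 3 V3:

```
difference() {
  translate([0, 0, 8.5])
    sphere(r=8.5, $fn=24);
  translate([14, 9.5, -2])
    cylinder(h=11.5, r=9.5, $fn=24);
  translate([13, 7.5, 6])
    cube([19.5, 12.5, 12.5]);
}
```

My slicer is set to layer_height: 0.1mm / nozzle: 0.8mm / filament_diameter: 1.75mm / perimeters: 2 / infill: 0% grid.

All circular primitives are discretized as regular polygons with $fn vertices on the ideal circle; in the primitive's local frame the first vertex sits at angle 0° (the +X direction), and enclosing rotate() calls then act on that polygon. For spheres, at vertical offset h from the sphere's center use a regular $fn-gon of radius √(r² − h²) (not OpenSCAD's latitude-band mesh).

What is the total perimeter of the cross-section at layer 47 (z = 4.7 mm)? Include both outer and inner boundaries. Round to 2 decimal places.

At z = 4.7 mm: the sphere: section is a regular 24-gon, circumradius = √(r²−h²) = √(8.5²−3.8²) = 7.603 (perimeter = 2·24·7.603·sin(180°/24) = 47.64 mm); the r=9.5 cylinder at (14, 9.5) gives a regular 24-gon of circumradius 9.5 (constant along its height) (perimeter = 2·24·9.500·sin(180°/24) = 59.52 mm); the cube at (13, 7.5) does not reach this height (z outside [6, 18.5]); After the difference (first − rest): starting from the r=8.5 sphere, the r=9.5 cylinder at (14, 9.5) partially overlaps it — only the 0.10 mm² overlap (of its 280.30 mm²) is removed, clipping the outline — boundary = 47.64 mm. Overall, the cross-section is a single solid region. Total boundary length (outer) = 47.64 mm.

47.64 mm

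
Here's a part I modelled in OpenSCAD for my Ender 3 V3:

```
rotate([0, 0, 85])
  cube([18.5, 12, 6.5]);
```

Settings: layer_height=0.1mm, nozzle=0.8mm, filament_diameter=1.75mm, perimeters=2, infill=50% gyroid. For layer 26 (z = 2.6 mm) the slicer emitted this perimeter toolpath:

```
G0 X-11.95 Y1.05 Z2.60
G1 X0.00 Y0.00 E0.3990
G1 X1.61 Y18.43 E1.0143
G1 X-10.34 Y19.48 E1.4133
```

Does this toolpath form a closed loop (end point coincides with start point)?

no

Start point (G0): (-11.95, 1.05). End point (last G1): the path does not return to the start — open.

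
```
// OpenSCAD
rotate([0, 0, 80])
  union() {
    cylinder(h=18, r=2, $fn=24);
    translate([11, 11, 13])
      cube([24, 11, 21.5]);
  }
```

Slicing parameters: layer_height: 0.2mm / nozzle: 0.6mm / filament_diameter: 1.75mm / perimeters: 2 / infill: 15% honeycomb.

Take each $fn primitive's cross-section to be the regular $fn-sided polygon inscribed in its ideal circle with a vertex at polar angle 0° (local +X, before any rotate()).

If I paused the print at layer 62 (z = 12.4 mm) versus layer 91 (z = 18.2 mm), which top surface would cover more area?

Layer 62 (z = 12.4): the cylinder: section is a regular 24-gon, circumradius r=2 (area = (24/2)·2.000²·sin(360°/24) = 12.42 mm²); the cube at (11, 11) is not intersected at this z (z outside [13, 34.5]); Merging all regions: only the r=2 cylinder is present, so the union is just that shape — area = 12.42 mm²; (whole slice rotated 80° about Z — lengths, areas and connectivity unchanged). So its area = 12.42 mm². Layer 91 (z = 18.2): the cylinder is not intersected at this z (z outside [0, 18]); the cube at (11, 11) is present — its section is the full 24×11 rectangle (area 264.00 mm²); Combining (union): only the 24×11 cube at (11, 11) is present, so the union is just that shape — area = 264.00 mm²; (whole slice rotated 80° about Z — lengths, areas and connectivity unchanged). So its area = 264.00 mm². Layer 91 is larger (264.00 vs 12.42 mm²).

layer 91 (z = 18.2 mm)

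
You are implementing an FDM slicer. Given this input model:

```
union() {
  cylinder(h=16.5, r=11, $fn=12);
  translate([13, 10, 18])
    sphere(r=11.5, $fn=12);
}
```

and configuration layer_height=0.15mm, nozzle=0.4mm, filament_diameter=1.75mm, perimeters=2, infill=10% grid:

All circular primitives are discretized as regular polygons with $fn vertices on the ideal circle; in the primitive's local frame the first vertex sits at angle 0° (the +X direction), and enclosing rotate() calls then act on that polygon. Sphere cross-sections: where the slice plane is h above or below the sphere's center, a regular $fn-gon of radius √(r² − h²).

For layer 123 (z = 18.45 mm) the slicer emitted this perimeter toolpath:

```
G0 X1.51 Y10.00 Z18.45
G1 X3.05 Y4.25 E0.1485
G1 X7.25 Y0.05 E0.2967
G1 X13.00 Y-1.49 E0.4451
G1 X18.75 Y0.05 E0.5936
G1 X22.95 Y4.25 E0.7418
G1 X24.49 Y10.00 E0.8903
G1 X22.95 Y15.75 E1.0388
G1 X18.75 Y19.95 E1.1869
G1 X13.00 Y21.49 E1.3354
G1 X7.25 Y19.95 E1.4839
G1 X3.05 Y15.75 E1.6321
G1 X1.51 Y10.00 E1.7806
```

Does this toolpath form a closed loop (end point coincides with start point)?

yes

Start point (G0): (1.51, 10.00). End point (last G1): the path returns to the start — closed.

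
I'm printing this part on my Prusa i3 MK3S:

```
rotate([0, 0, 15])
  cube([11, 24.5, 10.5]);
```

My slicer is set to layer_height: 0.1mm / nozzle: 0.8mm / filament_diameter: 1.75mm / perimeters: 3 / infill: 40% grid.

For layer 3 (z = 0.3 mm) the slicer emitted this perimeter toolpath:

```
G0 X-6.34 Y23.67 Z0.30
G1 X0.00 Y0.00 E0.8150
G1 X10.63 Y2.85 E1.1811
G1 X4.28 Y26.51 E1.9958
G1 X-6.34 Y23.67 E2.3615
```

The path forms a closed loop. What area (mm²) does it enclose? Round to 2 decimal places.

Apply the shoelace formula to the sequence of (X, Y) vertices; enclosed area = 269.49 mm².

269.49 mm²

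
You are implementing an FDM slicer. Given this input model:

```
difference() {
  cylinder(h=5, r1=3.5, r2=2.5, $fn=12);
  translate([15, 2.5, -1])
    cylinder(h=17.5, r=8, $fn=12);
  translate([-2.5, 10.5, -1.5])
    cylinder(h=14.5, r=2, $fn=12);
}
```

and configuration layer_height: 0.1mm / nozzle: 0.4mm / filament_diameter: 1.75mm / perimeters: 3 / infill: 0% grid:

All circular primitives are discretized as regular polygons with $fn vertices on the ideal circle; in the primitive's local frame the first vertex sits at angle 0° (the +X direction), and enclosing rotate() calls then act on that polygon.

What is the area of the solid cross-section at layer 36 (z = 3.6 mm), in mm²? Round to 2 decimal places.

23.19 mm²

At z = 3.6 mm: the cone (r1=3.5→r2=2.5) has section circumradius 2.780 here — a regular 12-gon (area = (12/2)·2.780²·sin(360°/12) = 23.19 mm²); the r=8 cylinder at (15, 2.5) contributes a regular 12-gon of circumradius 8 (area = (12/2)·8.000²·sin(360°/12) = 192.00 mm²); the r=2 cylinder at (-2.5, 10.5) gives a regular 12-gon of circumradius 2 (constant along its height) (area = (12/2)·2.000²·sin(360°/12) = 12.00 mm²); Taking the first minus the rest: starting from the cone (23.19 mm²), the r=8 cylinder at (15, 2.5) misses the remaining region (no effect); the r=2 cylinder at (-2.5, 10.5) misses the remaining region (no effect) — area = 23.19 mm². Overall, the cross-section is a single solid region. Net area = 23.19 mm².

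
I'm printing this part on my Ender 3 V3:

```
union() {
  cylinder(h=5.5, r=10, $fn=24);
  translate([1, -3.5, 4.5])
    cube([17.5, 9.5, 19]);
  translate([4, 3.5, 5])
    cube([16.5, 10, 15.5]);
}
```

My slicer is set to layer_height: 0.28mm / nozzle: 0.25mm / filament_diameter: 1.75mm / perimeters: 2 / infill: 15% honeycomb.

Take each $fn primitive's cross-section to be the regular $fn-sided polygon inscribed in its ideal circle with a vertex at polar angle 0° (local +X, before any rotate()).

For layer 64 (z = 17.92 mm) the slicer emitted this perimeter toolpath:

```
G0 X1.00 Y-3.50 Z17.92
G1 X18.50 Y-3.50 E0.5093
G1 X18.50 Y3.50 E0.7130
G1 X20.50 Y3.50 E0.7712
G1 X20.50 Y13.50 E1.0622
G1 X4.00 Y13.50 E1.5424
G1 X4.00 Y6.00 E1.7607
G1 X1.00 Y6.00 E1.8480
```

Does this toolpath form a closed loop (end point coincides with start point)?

no

Start point (G0): (1.00, -3.50). End point (last G1): the path does not return to the start — open.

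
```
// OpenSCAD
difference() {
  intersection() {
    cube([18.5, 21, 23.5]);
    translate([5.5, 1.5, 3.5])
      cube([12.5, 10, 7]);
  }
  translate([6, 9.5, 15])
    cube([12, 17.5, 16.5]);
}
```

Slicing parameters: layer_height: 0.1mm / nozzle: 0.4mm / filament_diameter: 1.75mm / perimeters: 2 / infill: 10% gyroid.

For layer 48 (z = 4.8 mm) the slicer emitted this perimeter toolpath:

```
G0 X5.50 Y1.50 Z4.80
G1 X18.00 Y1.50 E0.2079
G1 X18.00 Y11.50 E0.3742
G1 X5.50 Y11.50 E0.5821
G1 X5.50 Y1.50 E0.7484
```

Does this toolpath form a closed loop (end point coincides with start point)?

Start point (G0): (5.50, 1.50). End point (last G1): the path returns to the start — closed.

yes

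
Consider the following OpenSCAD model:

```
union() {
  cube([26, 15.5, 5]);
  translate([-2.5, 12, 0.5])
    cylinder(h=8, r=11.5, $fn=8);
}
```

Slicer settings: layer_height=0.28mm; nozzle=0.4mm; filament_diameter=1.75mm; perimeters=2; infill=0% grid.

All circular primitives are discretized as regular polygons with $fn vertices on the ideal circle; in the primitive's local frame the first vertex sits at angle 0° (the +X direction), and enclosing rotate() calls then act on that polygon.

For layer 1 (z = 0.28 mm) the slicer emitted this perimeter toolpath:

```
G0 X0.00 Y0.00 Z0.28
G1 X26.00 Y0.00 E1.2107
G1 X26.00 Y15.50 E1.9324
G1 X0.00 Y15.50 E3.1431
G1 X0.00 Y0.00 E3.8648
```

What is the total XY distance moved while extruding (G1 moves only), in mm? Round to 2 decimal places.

83.00 mm

Sum the Euclidean lengths of each G1 segment: total = 83.00 mm.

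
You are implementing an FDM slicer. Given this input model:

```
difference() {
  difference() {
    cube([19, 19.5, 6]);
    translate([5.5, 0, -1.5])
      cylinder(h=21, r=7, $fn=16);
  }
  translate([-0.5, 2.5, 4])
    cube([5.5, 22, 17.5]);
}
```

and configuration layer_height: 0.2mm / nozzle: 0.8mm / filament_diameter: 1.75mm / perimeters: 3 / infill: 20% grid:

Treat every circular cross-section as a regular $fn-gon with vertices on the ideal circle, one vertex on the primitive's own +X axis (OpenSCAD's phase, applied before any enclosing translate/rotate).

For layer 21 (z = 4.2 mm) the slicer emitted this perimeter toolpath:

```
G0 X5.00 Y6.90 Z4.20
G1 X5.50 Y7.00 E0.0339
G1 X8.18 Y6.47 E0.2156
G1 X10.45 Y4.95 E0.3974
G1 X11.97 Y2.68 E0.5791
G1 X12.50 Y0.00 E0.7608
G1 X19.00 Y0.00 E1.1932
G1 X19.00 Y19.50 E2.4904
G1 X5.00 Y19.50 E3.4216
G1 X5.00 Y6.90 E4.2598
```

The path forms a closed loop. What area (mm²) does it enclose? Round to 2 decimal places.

232.00 mm²

Apply the shoelace formula to the sequence of (X, Y) vertices; enclosed area = 232.00 mm².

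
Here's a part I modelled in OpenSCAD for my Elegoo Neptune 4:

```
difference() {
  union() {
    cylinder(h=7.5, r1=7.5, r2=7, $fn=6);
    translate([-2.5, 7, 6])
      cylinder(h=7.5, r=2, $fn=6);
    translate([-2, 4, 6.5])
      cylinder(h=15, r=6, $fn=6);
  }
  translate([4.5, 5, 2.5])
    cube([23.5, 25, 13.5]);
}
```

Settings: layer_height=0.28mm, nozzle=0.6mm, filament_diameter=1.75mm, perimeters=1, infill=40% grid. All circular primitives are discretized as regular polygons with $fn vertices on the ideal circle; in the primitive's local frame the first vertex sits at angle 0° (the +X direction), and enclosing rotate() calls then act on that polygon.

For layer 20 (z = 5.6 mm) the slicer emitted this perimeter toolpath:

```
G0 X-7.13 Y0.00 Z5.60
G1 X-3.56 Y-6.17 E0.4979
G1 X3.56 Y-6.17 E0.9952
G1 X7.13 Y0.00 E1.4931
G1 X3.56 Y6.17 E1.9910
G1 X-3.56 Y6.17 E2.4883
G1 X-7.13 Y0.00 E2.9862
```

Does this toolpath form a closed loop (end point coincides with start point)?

yes

Start point (G0): (-7.13, 0.00). End point (last G1): the path returns to the start — closed.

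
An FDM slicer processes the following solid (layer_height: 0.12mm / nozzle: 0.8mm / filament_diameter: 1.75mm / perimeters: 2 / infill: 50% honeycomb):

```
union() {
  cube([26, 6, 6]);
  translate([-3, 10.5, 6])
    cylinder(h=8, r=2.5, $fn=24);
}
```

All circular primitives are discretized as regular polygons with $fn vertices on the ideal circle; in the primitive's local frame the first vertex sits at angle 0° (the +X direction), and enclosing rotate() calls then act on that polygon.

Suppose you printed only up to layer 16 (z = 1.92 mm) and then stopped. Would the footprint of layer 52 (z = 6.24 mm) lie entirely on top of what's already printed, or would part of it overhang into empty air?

Compare the two slices. At z = 1.92: the cube (footprint 26×6) is included at this height (area 156.00 mm²); the cylinder at (-3, 10.5) is absent (z outside [6, 14]); Taking the union: only the 26×6 cube is present, so the union is just that shape — area = 156.00 mm². At z = 6.24: the cube is absent (z outside [0, 6]); the r=2.5 cylinder at (-3, 10.5) gives a regular 24-gon of circumradius 2.5 (constant along its height) (area = (24/2)·2.500²·sin(360°/24) = 19.41 mm²); Taking the union: only the r=2.5 cylinder at (-3, 10.5) is present, so the union is just that shape — area = 19.41 mm². Checking containment: at z = 6.24 the cross-section extends beyond the z = 1.92 cross-section by about 19.41 mm².

part overhangs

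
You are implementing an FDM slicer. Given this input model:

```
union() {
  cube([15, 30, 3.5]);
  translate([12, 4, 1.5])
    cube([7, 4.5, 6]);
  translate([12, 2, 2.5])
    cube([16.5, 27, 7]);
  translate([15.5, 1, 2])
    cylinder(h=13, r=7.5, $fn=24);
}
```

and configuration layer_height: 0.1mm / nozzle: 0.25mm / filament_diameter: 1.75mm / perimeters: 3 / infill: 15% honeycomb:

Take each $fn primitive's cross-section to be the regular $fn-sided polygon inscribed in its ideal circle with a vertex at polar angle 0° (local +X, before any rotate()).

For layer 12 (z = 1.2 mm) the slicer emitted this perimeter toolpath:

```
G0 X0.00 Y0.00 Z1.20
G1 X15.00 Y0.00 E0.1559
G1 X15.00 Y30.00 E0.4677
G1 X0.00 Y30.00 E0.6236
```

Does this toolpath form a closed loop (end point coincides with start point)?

Start point (G0): (0.00, 0.00). End point (last G1): the path does not return to the start — open.

no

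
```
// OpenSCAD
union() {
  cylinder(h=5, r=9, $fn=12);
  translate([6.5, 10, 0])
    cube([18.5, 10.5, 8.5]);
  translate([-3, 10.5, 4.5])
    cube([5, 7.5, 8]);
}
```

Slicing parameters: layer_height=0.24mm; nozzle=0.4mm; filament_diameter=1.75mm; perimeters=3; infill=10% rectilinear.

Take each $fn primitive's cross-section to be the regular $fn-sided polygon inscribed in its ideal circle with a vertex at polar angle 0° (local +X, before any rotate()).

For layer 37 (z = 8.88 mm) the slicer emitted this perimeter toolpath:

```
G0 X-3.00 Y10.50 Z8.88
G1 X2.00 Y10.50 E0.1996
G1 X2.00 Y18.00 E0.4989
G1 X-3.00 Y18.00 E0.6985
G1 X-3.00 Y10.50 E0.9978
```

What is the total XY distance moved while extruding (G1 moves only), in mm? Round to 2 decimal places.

Sum the Euclidean lengths of each G1 segment: total = 25.00 mm.

25.00 mm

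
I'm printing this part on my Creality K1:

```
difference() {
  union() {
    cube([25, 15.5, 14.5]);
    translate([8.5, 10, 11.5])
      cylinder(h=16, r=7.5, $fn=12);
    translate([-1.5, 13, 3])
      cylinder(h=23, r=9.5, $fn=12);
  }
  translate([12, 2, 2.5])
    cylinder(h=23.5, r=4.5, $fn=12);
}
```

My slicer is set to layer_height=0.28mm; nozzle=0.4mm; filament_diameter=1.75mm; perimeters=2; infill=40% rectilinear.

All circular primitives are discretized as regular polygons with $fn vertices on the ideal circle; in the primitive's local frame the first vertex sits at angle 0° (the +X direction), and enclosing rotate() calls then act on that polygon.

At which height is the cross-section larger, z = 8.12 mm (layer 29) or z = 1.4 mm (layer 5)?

layer 29 (z = 8.12 mm)

Layer 29 (z = 8.12): the cube is present — its section is the full 25×15.5 rectangle (area 387.50 mm²); the cylinder at (8.5, 10) does not reach this height (z outside [11.5, 27.5]); the cylinder at (-1.5, 13): section is a regular 12-gon, circumradius r=9.5 (area = (12/2)·9.500²·sin(360°/12) = 270.75 mm²); Taking the union: the regions partially overlap — summed areas 658.25 mm² minus the doubly-counted overlap 72.90 mm² gives 585.35 mm² — area = 585.35 mm²; the cylinder at (12, 2): section is a regular 12-gon, circumradius r=4.5 (area = (12/2)·4.500²·sin(360°/12) = 60.75 mm²); After the difference (first − rest): starting from that combined region (585.35 mm²), the r=4.5 cylinder at (12, 2) partially overlaps it — only the 47.30 mm² overlap (of its 60.75 mm²) is removed, clipping the outline — area = 538.05 mm². So its area = 538.05 mm². Layer 5 (z = 1.4): the 25×15.5 cube contributes its full rectangle (area 387.50 mm²); the cylinder at (8.5, 10) is not intersected at this z (z outside [11.5, 27.5]); the cylinder at (-1.5, 13) is not intersected at this z (z outside [3, 26]); Combining (union): only the 25×15.5 cube is present, so the union is just that shape — area = 387.50 mm²; the cylinder at (12, 2) is not intersected at this z (z outside [2.5, 26]); Subtracting the remaining from the first: none of the subtracted shapes is present at this height, so that combined region is unchanged — area = 387.50 mm². So its area = 387.50 mm². Layer 29 is larger (538.05 vs 387.50 mm²).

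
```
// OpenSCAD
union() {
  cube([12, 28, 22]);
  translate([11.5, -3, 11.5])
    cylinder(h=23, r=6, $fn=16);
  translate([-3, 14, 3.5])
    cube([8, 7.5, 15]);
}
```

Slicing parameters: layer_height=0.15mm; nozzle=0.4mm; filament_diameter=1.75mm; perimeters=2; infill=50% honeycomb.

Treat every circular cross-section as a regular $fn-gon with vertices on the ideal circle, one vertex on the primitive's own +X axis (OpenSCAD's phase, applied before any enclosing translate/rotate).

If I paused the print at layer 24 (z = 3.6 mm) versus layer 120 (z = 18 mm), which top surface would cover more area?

layer 120 (z = 18 mm)

Layer 24 (z = 3.6): the cube is present — its section is the full 12×28 rectangle (area 336.00 mm²); the cylinder at (11.5, -3) is not intersected at this z (z outside [11.5, 34.5]); the 8×7.5 cube at (-3, 14) contributes its full rectangle (area 60.00 mm²); Taking the union: the regions partially overlap — summed areas 396.00 mm² minus the doubly-counted overlap 37.50 mm² gives 358.50 mm² — area = 358.50 mm². So its area = 358.50 mm². Layer 120 (z = 18): the cube (footprint 12×28) is included at this height (area 336.00 mm²); the cylinder at (11.5, -3): section is a regular 16-gon, circumradius r=6 (area = (16/2)·6.000²·sin(360°/16) = 110.21 mm²); the 8×7.5 cube at (-3, 14) contributes its full rectangle (area 60.00 mm²); Combining (union): the regions partially overlap — summed areas 506.21 mm² minus the doubly-counted overlap 49.54 mm² gives 456.67 mm² — area = 456.67 mm². So its area = 456.67 mm². Layer 120 is larger (456.67 vs 358.50 mm²).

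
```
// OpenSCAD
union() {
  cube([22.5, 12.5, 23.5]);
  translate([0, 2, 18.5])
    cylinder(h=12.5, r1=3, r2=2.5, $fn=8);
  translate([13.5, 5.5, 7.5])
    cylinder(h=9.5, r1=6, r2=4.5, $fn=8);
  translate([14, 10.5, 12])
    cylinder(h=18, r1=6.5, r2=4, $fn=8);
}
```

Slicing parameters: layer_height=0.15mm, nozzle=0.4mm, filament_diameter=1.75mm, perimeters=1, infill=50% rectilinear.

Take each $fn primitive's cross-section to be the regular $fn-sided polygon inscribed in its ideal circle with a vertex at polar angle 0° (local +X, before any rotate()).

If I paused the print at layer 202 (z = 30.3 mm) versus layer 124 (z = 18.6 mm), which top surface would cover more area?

Layer 202 (z = 30.3): the cube is not intersected at this z (z outside [0, 23.5]); the cone at (0, 2) contributes a regular 8-gon of circumradius 2.528 (interpolated between r1=3 and r2=2.5 at t=0.944) (area = (8/2)·2.528²·sin(360°/8) = 18.08 mm²); the cone at (13.5, 5.5) is not intersected at this z (z outside [7.5, 17]); the cone at (14, 10.5) is absent (z outside [12, 30]); Taking the union: only the cone at (0, 2) is present, so the union is just that shape — area = 18.08 mm². So its area = 18.08 mm². Layer 124 (z = 18.6): the cube (footprint 22.5×12.5) is included at this height (area 281.25 mm²); the cone at (0, 2) (r1=3→r2=2.5) has section circumradius 2.996 here — a regular 8-gon (area = (8/2)·2.996²·sin(360°/8) = 25.39 mm²); the cone at (13.5, 5.5) is not intersected at this z (z outside [7.5, 17]); the cone at (14, 10.5): at t=0.367 of its height the radius interpolates to r₁+(r₂−r₁)t = 5.583, giving a regular 8-gon of that circumradius (area = (8/2)·5.583²·sin(360°/8) = 88.17 mm²); Merging all regions: the regions partially overlap — summed areas 394.81 mm² minus the doubly-counted overlap 76.27 mm² gives 318.54 mm² — area = 318.54 mm². So its area = 318.54 mm². Layer 124 is larger (318.54 vs 18.08 mm²).

layer 124 (z = 18.6 mm)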